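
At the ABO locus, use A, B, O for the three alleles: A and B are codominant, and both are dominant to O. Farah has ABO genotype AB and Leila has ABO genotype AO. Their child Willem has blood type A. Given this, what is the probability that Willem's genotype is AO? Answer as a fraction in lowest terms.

Cross AB × AO → 1/4 AA, 1/4 AB, 1/4 AO, 1/4 BO.
Type-A genotypes among offspring: AA (1/4), AO (1/4); total 1/2.
P(AO | type A) = (1/4) / (1/2) = 1/2.

1/2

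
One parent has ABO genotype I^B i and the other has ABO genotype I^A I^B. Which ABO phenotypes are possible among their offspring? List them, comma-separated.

Gametes from I^B i × I^A I^B give offspring ABO genotypes I^A I^B, I^A i, I^B I^B, I^B i, i.e. phenotypes A, B, AB.

A, B, AB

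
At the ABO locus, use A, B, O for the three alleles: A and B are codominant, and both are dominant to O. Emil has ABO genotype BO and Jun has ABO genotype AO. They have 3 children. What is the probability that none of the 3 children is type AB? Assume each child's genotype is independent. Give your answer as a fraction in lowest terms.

ABO cross BO × AO → 1/4 O, 1/4 A, 1/4 B, 1/4 AB.
So P(type AB) = 1/4 per child.
P(not type AB) = 3/4 for one child; (3/4)^3 = 27/64.

27/64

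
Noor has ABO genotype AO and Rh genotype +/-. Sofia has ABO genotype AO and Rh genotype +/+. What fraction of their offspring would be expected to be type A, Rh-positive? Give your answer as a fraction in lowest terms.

3/4

ABO cross AO × AO → offspring phenotypes: 1/4 O, 3/4 A.
Rh cross +/- × +/+ → 1 Rh+.
Independent loci: P(type A, Rh-positive) = 3/4 × 1 = 3/4.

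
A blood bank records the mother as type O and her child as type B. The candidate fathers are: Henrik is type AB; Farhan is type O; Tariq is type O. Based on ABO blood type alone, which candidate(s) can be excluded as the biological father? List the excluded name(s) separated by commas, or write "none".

A candidate is excluded only if no genotype consistent with his phenotype could produce a type B child with a type O mother.
Farhan (type O): no genotype consistent with that phenotype can produce a type-B child with a type-O mother.
Tariq (type O): no genotype consistent with that phenotype can produce a type-B child with a type-O mother.

Farhan, Tariq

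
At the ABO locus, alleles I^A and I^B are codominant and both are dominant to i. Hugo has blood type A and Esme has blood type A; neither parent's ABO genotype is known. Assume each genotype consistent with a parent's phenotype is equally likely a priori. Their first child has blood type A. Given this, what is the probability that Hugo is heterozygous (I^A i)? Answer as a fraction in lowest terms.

7/15

Possible genotypes: Hugo ∈ {I^A I^A, I^A i}; Esme ∈ {I^A I^A, I^A i}.
Weight each parental genotype pair by prior × P(type-A child):
  I^A I^A × I^A I^A: posterior weight 4/15.
  I^A I^A × I^A i: posterior weight 4/15.
  I^A i × I^A I^A: posterior weight 4/15.
  I^A i × I^A i: posterior weight 1/5.
Sum the posterior weight over pairs where Hugo is I^A i: 7/15.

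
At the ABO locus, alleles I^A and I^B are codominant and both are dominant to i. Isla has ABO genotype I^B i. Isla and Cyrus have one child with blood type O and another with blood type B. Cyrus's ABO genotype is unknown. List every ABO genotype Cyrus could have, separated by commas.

I^A i, I^B i, i i

For each candidate genotype of Cyrus, check whether crossing it with I^B i can produce every observed child phenotype.
  I^A I^A → possible child types {A, AB} ✗
  I^A I^B → possible child types {A, B, AB} ✗
  I^A i → possible child types {O, A, B, AB} ✓
  I^B I^B → possible child types {B} ✗
  I^B i → possible child types {O, B} ✓
  i i → possible child types {O, B} ✓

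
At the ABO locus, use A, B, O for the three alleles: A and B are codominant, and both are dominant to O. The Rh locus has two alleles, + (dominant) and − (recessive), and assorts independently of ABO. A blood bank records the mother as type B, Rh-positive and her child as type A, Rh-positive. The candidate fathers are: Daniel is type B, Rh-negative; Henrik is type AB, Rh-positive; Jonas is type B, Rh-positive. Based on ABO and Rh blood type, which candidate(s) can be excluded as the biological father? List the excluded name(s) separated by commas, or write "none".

Daniel, Jonas

A candidate is excluded only if no genotype consistent with his phenotype could produce a type A, Rh-positive child with a type B, Rh-positive mother.
Daniel (type B, Rh-): no genotype consistent with that phenotype can produce a type-A Rh+ child with a type-B mother.
Jonas (type B, Rh+): no genotype consistent with that phenotype can produce a type-A Rh+ child with a type-B mother.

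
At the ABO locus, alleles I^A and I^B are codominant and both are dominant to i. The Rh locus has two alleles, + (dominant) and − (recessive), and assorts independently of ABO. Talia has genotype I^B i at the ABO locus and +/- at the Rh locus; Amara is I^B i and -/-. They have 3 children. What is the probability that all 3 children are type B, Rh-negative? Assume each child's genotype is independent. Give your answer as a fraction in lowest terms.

27/512

ABO cross I^B i × I^B i → 1/4 O, 3/4 B.
Rh cross +/- × -/- → 1/2 Rh+, 1/2 Rh-; so P(type B, Rh-negative) = 3/4 × 1/2 = 3/8 per child.
All 3 independent: (3/8)^3 = 27/512.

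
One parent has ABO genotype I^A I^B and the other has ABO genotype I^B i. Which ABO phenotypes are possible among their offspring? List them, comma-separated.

Gametes from I^A I^B × I^B i give offspring ABO genotypes I^A I^B, I^A i, I^B I^B, I^B i, i.e. phenotypes A, B, AB.

A, B, AB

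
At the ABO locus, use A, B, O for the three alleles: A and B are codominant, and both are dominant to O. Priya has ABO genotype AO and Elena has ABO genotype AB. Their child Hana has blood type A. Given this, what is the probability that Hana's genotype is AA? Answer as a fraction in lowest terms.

1/2

Cross AO × AB → 1/4 AA, 1/4 AB, 1/4 AO, 1/4 BO.
Type-A genotypes among offspring: AA (1/4), AO (1/4); total 1/2.
P(AA | type A) = (1/4) / (1/2) = 1/2.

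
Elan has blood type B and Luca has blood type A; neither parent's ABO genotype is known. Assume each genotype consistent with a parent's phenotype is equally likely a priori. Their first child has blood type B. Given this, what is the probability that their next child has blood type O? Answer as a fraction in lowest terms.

Possible genotypes: Elan ∈ {BB, BO}; Luca ∈ {AA, AO}.
Weight each parental genotype pair by prior × P(type-B child):
  BB × AO: posterior weight 2/3; P(next child type O) = 0.
  BO × AO: posterior weight 1/3; P(next child type O) = 1/4.
Weighted sum = 1/12.

1/12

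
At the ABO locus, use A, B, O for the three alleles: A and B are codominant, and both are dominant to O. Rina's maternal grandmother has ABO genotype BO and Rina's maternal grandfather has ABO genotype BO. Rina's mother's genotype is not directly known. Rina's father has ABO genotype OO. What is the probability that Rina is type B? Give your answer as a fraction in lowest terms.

1/2

Rina's mother's ABO genotype from BO × BO: 1/4 BB, 1/2 BO, 1/4 OO.
Crossing each possibility with the father OO and summing P(type B): 1/4·1 + 1/2·1/2 + 1/4·0 = 1/2.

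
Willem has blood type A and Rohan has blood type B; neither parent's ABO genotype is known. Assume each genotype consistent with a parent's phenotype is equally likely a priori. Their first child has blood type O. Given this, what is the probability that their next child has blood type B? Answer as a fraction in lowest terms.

1/4

Possible genotypes: Willem ∈ {I^A I^A, I^A i}; Rohan ∈ {I^B I^B, I^B i}.
Weight each parental genotype pair by prior × P(type-O child):
  I^A i × I^B i: posterior weight 1; P(next child type B) = 1/4.
Weighted sum = 1/4.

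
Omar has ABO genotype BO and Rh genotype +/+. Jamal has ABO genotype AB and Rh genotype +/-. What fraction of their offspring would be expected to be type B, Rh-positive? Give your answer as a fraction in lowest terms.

ABO cross BO × AB → offspring phenotypes: 1/4 A, 1/2 B, 1/4 AB.
Rh cross +/+ × +/- → 1 Rh+.
Independent loci: P(type B, Rh-positive) = 1/2 × 1 = 1/2.

1/2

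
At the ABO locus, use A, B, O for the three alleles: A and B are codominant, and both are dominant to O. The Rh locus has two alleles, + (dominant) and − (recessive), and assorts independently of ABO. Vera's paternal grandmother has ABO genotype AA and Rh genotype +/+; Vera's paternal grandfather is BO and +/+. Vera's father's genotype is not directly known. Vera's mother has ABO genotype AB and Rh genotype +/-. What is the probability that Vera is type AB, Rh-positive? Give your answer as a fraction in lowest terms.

3/8

Vera's father's ABO genotype from AA × BO: 1/2 AB, 1/2 AO.
Crossing each possibility with the mother AB and summing P(type AB): 1/2·1/2 + 1/2·1/4 = 3/8.
Similarly for Rh via the father's Rh distribution: P(Rh+) = 1.
Independent loci: 3/8 × 1 = 3/8.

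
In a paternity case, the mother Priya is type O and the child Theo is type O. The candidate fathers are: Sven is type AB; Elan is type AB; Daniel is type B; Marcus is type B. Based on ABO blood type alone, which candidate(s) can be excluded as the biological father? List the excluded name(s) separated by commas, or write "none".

A candidate is excluded only if no genotype consistent with his phenotype could produce a type O child with a type O mother.
Sven (type AB): no genotype consistent with that phenotype can produce a type-O child with a type-O mother.
Elan (type AB): no genotype consistent with that phenotype can produce a type-O child with a type-O mother.

Sven, Elan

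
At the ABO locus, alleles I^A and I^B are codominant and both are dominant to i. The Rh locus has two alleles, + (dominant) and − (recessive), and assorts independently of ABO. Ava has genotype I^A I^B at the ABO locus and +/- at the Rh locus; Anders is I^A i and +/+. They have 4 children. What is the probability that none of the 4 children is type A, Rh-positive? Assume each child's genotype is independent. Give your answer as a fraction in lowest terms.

ABO cross I^A I^B × I^A i → 1/2 A, 1/4 B, 1/4 AB.
Rh cross +/- × +/+ → 1 Rh+; so P(type A, Rh-positive) = 1/2 × 1 = 1/2 per child.
P(not type A, Rh-positive) = 1/2 for one child; (1/2)^4 = 1/16.

1/16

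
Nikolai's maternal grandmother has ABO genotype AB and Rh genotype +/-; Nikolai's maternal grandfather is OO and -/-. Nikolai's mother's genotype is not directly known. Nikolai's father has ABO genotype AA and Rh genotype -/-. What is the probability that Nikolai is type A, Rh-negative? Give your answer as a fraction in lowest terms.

9/16

Nikolai's mother's ABO genotype from AB × OO: 1/2 AO, 1/2 BO.
Crossing each possibility with the father AA and summing P(type A): 1/2·1 + 1/2·1/2 = 3/4.
Similarly for Rh via the mother's Rh distribution: P(Rh-) = 3/4.
Independent loci: 3/4 × 3/4 = 9/16.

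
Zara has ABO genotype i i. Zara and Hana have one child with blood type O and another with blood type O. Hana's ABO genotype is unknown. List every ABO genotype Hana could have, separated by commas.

I^A i, I^B i, i i

For each candidate genotype of Hana, check whether crossing it with i i can produce every observed child phenotype.
  I^A I^A → possible child types {A} ✗
  I^A I^B → possible child types {A, B} ✗
  I^A i → possible child types {O, A} ✓
  I^B I^B → possible child types {B} ✗
  I^B i → possible child types {O, B} ✓
  i i → possible child types {O} ✓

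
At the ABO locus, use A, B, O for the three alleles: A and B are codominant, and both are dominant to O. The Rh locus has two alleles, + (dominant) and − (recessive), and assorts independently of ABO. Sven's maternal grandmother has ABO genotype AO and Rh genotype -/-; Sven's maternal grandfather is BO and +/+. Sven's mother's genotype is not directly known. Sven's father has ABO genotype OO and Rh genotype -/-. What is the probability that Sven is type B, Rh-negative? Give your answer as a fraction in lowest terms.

Sven's mother's ABO genotype from AO × BO: 1/4 AB, 1/4 AO, 1/4 BO, 1/4 OO.
Crossing each possibility with the father OO and summing P(type B): 1/4·1/2 + 1/4·0 + 1/4·1/2 + 1/4·0 = 1/4.
Similarly for Rh via the mother's Rh distribution: P(Rh-) = 1/2.
Independent loci: 1/4 × 1/2 = 1/8.

1/8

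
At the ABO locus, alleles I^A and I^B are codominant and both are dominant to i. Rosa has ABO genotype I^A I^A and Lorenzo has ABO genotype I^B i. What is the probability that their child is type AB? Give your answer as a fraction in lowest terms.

ABO cross I^A I^A × I^B i → offspring phenotypes: 1/2 A, 1/2 AB.
So P(type AB) = 1/2.

1/2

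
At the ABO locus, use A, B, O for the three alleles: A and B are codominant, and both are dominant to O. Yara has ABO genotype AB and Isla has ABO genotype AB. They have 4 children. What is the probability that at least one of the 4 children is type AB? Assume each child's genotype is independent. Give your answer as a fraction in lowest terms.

ABO cross AB × AB → 1/4 A, 1/4 B, 1/2 AB.
So P(type AB) = 1/2 per child.
P(none) = (1/2)^4 = 1/16; P(at least one) = 1 − 1/16 = 15/16.

15/16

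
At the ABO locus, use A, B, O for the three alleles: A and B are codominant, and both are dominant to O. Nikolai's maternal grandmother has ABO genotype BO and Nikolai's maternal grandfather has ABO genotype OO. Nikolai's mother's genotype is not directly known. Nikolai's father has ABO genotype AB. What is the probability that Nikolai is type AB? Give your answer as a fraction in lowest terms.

1/8

Nikolai's mother's ABO genotype from BO × OO: 1/2 BO, 1/2 OO.
Crossing each possibility with the father AB and summing P(type AB): 1/2·1/4 + 1/2·0 = 1/8.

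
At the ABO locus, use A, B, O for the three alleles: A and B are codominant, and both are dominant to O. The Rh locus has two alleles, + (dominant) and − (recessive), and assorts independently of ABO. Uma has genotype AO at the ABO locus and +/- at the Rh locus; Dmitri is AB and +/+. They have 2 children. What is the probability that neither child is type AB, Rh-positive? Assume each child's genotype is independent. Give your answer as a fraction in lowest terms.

9/16

ABO cross AO × AB → 1/2 A, 1/4 B, 1/4 AB.
Rh cross +/- × +/+ → 1 Rh+; so P(type AB, Rh-positive) = 1/4 × 1 = 1/4 per child.
P(not type AB, Rh-positive) = 3/4 for one child; (3/4)^2 = 9/16.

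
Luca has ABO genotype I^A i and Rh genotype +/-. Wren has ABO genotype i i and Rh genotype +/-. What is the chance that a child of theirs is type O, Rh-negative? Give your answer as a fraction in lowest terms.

ABO cross I^A i × i i → offspring phenotypes: 1/2 O, 1/2 A.
Rh cross +/- × +/- → 3/4 Rh+, 1/4 Rh-.
Independent loci: P(type O, Rh-negative) = 1/2 × 1/4 = 1/8.

1/8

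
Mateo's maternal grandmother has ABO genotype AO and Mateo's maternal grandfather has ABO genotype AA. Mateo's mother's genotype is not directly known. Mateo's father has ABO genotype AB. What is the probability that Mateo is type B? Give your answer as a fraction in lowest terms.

1/8

Mateo's mother's ABO genotype from AO × AA: 1/2 AA, 1/2 AO.
Crossing each possibility with the father AB and summing P(type B): 1/2·0 + 1/2·1/4 = 1/8.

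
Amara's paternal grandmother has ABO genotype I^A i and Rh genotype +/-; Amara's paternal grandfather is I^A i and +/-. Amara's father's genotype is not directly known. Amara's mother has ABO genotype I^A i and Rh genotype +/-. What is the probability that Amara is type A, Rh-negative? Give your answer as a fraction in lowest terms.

Amara's father's ABO genotype from I^A i × I^A i: 1/4 I^A I^A, 1/2 I^A i, 1/4 i i.
Crossing each possibility with the mother I^A i and summing P(type A): 1/4·1 + 1/2·3/4 + 1/4·1/2 = 3/4.
Similarly for Rh via the father's Rh distribution: P(Rh-) = 1/4.
Independent loci: 3/4 × 1/4 = 3/16.

3/16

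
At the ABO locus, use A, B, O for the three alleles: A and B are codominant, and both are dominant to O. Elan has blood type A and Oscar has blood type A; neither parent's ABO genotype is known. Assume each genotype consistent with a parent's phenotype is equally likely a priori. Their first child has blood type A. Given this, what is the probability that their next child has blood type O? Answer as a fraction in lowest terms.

Possible genotypes: Elan ∈ {AA, AO}; Oscar ∈ {AA, AO}.
Weight each parental genotype pair by prior × P(type-A child):
  AA × AA: posterior weight 4/15; P(next child type O) = 0.
  AA × AO: posterior weight 4/15; P(next child type O) = 0.
  AO × AA: posterior weight 4/15; P(next child type O) = 0.
  AO × AO: posterior weight 1/5; P(next child type O) = 1/4.
Weighted sum = 1/20.

1/20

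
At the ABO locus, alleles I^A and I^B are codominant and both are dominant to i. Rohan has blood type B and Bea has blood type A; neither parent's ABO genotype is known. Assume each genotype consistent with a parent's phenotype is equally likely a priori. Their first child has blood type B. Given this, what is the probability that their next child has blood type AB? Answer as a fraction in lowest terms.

5/12

Possible genotypes: Rohan ∈ {I^B I^B, I^B i}; Bea ∈ {I^A I^A, I^A i}.
Weight each parental genotype pair by prior × P(type-B child):
  I^B I^B × I^A i: posterior weight 2/3; P(next child type AB) = 1/2.
  I^B i × I^A i: posterior weight 1/3; P(next child type AB) = 1/4.
Weighted sum = 5/12.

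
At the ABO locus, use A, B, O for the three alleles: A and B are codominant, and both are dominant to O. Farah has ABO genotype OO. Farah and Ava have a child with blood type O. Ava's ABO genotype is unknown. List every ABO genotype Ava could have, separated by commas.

AO, BO, OO

For each candidate genotype of Ava, check whether crossing it with OO can produce every observed child phenotype.
  AA → possible child types {A} ✗
  AB → possible child types {A, B} ✗
  AO → possible child types {O, A} ✓
  BB → possible child types {B} ✗
  BO → possible child types {O, B} ✓
  OO → possible child types {O} ✓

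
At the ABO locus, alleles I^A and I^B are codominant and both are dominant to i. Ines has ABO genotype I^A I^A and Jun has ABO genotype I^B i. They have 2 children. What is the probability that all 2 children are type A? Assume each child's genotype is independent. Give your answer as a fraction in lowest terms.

1/4

ABO cross I^A I^A × I^B i → 1/2 A, 1/2 AB.
So P(type A) = 1/2 per child.
All 2 independent: (1/2)^2 = 1/4.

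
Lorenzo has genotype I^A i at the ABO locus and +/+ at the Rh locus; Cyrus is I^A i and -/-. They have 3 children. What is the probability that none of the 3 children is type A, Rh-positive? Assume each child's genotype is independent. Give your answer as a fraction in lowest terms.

1/64

ABO cross I^A i × I^A i → 1/4 O, 3/4 A.
Rh cross +/+ × -/- → 1 Rh+; so P(type A, Rh-positive) = 3/4 × 1 = 3/4 per child.
P(not type A, Rh-positive) = 1/4 for one child; (1/4)^3 = 1/64.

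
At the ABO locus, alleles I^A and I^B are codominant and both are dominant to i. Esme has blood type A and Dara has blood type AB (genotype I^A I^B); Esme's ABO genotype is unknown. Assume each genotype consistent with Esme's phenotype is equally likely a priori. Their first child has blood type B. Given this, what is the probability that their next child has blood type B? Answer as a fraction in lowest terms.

Possible genotypes: Esme ∈ {I^A I^A, I^A i}; Dara ∈ {I^A I^B}.
Weight each parental genotype pair by prior × P(type-B child):
  I^A i × I^A I^B: posterior weight 1; P(next child type B) = 1/4.
Weighted sum = 1/4.

1/4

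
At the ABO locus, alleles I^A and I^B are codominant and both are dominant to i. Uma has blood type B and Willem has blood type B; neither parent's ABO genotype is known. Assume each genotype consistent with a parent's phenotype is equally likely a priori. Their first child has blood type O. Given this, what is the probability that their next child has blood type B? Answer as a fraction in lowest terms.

Possible genotypes: Uma ∈ {I^B I^B, I^B i}; Willem ∈ {I^B I^B, I^B i}.
Weight each parental genotype pair by prior × P(type-O child):
  I^B i × I^B i: posterior weight 1; P(next child type B) = 3/4.
Weighted sum = 3/4.

3/4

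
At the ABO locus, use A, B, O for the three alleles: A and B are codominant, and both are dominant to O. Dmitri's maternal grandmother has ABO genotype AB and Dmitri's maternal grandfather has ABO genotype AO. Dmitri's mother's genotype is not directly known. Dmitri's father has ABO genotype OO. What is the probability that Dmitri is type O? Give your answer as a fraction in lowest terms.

Dmitri's mother's ABO genotype from AB × AO: 1/4 AA, 1/4 AB, 1/4 AO, 1/4 BO.
Crossing each possibility with the father OO and summing P(type O): 1/4·0 + 1/4·0 + 1/4·1/2 + 1/4·1/2 = 1/4.

1/4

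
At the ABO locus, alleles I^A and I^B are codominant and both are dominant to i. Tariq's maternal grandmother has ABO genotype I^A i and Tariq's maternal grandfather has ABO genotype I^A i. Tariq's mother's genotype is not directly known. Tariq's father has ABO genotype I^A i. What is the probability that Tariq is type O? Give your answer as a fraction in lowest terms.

1/4

Tariq's mother's ABO genotype from I^A i × I^A i: 1/4 I^A I^A, 1/2 I^A i, 1/4 i i.
Crossing each possibility with the father I^A i and summing P(type O): 1/4·0 + 1/2·1/4 + 1/4·1/2 = 1/4.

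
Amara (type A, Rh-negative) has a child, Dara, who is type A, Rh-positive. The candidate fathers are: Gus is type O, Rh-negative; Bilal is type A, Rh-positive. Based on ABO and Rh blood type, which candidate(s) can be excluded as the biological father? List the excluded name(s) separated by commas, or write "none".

A candidate is excluded only if no genotype consistent with his phenotype could produce a type A, Rh-positive child with a type A, Rh-negative mother.
Gus (type O, Rh-): no genotype consistent with that phenotype can produce a type-A Rh+ child with a type-A mother.

Gus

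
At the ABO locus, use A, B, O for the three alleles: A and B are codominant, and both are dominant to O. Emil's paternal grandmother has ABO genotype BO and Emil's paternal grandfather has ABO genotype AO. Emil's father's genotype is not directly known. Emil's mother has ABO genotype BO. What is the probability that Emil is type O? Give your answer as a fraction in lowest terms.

1/4

Emil's father's ABO genotype from BO × AO: 1/4 AB, 1/4 AO, 1/4 BO, 1/4 OO.
Crossing each possibility with the mother BO and summing P(type O): 1/4·0 + 1/4·1/4 + 1/4·1/4 + 1/4·1/2 = 1/4.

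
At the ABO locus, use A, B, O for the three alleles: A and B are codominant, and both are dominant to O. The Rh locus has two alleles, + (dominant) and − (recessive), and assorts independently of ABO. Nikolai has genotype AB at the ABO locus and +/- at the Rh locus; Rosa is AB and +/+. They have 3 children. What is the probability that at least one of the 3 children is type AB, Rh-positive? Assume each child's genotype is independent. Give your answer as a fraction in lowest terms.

7/8

ABO cross AB × AB → 1/4 A, 1/4 B, 1/2 AB.
Rh cross +/- × +/+ → 1 Rh+; so P(type AB, Rh-positive) = 1/2 × 1 = 1/2 per child.
P(none) = (1/2)^3 = 1/8; P(at least one) = 1 − 1/8 = 7/8.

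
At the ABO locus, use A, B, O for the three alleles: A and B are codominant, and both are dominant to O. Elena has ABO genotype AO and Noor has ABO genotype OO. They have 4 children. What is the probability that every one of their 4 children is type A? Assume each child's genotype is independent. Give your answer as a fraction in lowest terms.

1/16

ABO cross AO × OO → 1/2 O, 1/2 A.
So P(type A) = 1/2 per child.
All 4 independent: (1/2)^4 = 1/16.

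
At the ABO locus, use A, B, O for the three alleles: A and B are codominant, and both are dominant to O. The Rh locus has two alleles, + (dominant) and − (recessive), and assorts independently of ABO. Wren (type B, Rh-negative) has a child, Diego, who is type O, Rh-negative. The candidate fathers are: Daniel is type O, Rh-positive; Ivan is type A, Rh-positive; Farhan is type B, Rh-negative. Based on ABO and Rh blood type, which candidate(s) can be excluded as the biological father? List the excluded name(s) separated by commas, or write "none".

none

A candidate is excluded only if no genotype consistent with his phenotype could produce a type O, Rh-negative child with a type B, Rh-negative mother.
Every candidate has at least one consistent genotype combination, so none can be excluded.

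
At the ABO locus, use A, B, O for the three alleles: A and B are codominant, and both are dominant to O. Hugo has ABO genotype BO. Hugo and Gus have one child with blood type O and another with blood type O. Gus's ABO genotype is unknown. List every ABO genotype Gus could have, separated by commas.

AO, BO, OO

For each candidate genotype of Gus, check whether crossing it with BO can produce every observed child phenotype.
  AA → possible child types {A, AB} ✗
  AB → possible child types {A, B, AB} ✗
  AO → possible child types {O, A, B, AB} ✓
  BB → possible child types {B} ✗
  BO → possible child types {O, B} ✓
  OO → possible child types {O, B} ✓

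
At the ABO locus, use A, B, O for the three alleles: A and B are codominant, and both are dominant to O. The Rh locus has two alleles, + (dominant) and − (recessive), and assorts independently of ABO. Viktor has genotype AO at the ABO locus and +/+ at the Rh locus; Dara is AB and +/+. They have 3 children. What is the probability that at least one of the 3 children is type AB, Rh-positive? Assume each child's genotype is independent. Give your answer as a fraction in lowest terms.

ABO cross AO × AB → 1/2 A, 1/4 B, 1/4 AB.
Rh cross +/+ × +/+ → 1 Rh+; so P(type AB, Rh-positive) = 1/4 × 1 = 1/4 per child.
P(none) = (3/4)^3 = 27/64; P(at least one) = 1 − 27/64 = 37/64.

37/64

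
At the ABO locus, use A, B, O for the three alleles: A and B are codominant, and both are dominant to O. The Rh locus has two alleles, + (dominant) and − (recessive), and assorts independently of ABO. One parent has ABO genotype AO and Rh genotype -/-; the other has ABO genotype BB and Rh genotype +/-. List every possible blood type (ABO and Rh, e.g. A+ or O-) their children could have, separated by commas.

B+, B-, AB+, AB-

Gametes from AO × BB give offspring ABO genotypes AB, BO, i.e. phenotypes B, AB.
Rh cross -/- × +/- → phenotypes Rh+, Rh-.
Combining independently: B+, B-, AB+, AB-.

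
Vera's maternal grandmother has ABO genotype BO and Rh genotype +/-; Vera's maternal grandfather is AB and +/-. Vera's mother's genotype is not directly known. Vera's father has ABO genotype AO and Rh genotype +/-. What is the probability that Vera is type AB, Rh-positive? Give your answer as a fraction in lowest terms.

3/16

Vera's mother's ABO genotype from BO × AB: 1/4 AB, 1/4 AO, 1/4 BB, 1/4 BO.
Crossing each possibility with the father AO and summing P(type AB): 1/4·1/4 + 1/4·0 + 1/4·1/2 + 1/4·1/4 = 1/4.
Similarly for Rh via the mother's Rh distribution: P(Rh+) = 3/4.
Independent loci: 1/4 × 3/4 = 3/16.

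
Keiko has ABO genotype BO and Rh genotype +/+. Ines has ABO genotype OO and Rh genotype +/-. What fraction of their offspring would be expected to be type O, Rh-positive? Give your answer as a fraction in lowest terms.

1/2

ABO cross BO × OO → offspring phenotypes: 1/2 O, 1/2 B.
Rh cross +/+ × +/- → 1 Rh+.
Independent loci: P(type O, Rh-positive) = 1/2 × 1 = 1/2.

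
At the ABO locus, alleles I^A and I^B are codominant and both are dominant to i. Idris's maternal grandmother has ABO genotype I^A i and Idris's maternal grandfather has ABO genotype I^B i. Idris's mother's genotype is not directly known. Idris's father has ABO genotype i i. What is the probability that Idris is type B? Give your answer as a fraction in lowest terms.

Idris's mother's ABO genotype from I^A i × I^B i: 1/4 I^A I^B, 1/4 I^A i, 1/4 I^B i, 1/4 i i.
Crossing each possibility with the father i i and summing P(type B): 1/4·1/2 + 1/4·0 + 1/4·1/2 + 1/4·0 = 1/4.

1/4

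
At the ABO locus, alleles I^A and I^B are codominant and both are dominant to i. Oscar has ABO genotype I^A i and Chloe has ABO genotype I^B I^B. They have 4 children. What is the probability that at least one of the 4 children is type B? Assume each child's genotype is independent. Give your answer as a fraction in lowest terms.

ABO cross I^A i × I^B I^B → 1/2 B, 1/2 AB.
So P(type B) = 1/2 per child.
P(none) = (1/2)^4 = 1/16; P(at least one) = 1 − 1/16 = 15/16.

15/16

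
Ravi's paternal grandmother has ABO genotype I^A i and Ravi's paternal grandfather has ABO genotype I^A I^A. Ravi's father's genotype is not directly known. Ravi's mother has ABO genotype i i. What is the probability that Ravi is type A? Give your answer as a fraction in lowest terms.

3/4

Ravi's father's ABO genotype from I^A i × I^A I^A: 1/2 I^A I^A, 1/2 I^A i.
Crossing each possibility with the mother i i and summing P(type A): 1/2·1 + 1/2·1/2 = 3/4.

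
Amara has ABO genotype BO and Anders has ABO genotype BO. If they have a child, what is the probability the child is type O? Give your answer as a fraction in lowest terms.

1/4

ABO cross BO × BO → offspring phenotypes: 1/4 O, 3/4 B.
So P(type O) = 1/4.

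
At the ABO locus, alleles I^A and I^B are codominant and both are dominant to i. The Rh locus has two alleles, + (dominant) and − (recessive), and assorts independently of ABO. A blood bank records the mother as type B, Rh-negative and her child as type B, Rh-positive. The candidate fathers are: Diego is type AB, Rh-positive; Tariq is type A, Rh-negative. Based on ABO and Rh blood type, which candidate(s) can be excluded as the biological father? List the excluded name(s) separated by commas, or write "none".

A candidate is excluded only if no genotype consistent with his phenotype could produce a type B, Rh-positive child with a type B, Rh-negative mother.
Tariq (type A, Rh-): no genotype consistent with that phenotype can produce a type-B Rh+ child with a type-B mother.

Tariq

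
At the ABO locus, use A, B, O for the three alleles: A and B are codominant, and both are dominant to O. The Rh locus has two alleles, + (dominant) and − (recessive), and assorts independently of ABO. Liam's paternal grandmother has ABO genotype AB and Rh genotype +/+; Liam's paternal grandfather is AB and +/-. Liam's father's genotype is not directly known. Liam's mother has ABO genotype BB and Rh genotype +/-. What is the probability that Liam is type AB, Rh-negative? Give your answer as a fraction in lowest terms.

1/16

Liam's father's ABO genotype from AB × AB: 1/4 AA, 1/2 AB, 1/4 BB.
Crossing each possibility with the mother BB and summing P(type AB): 1/4·1 + 1/2·1/2 + 1/4·0 = 1/2.
Similarly for Rh via the father's Rh distribution: P(Rh-) = 1/8.
Independent loci: 1/2 × 1/8 = 1/16.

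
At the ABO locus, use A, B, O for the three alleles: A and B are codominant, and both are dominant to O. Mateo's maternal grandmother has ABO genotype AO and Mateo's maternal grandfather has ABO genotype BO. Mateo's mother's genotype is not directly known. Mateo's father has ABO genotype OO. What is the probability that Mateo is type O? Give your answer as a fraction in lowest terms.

1/2

Mateo's mother's ABO genotype from AO × BO: 1/4 AB, 1/4 AO, 1/4 BO, 1/4 OO.
Crossing each possibility with the father OO and summing P(type O): 1/4·0 + 1/4·1/2 + 1/4·1/2 + 1/4·1 = 1/2.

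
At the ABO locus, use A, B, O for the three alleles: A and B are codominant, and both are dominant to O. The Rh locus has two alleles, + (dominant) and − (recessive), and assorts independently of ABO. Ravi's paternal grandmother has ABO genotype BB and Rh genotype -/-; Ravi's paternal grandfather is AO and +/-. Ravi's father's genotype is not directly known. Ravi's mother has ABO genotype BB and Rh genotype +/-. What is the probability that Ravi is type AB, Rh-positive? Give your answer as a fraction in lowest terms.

Ravi's father's ABO genotype from BB × AO: 1/2 AB, 1/2 BO.
Crossing each possibility with the mother BB and summing P(type AB): 1/2·1/2 + 1/2·0 = 1/4.
Similarly for Rh via the father's Rh distribution: P(Rh+) = 5/8.
Independent loci: 1/4 × 5/8 = 5/32.

5/32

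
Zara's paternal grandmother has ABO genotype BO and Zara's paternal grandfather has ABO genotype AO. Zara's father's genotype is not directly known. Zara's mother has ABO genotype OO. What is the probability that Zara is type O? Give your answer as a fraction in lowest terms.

Zara's father's ABO genotype from BO × AO: 1/4 AB, 1/4 AO, 1/4 BO, 1/4 OO.
Crossing each possibility with the mother OO and summing P(type O): 1/4·0 + 1/4·1/2 + 1/4·1/2 + 1/4·1 = 1/2.

1/2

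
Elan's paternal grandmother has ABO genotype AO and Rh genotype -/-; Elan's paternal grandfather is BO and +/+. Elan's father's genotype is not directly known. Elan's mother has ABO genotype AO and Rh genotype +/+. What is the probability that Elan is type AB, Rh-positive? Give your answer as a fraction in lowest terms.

1/8

Elan's father's ABO genotype from AO × BO: 1/4 AB, 1/4 AO, 1/4 BO, 1/4 OO.
Crossing each possibility with the mother AO and summing P(type AB): 1/4·1/4 + 1/4·0 + 1/4·1/4 + 1/4·0 = 1/8.
Similarly for Rh via the father's Rh distribution: P(Rh+) = 1.
Independent loci: 1/8 × 1 = 1/8.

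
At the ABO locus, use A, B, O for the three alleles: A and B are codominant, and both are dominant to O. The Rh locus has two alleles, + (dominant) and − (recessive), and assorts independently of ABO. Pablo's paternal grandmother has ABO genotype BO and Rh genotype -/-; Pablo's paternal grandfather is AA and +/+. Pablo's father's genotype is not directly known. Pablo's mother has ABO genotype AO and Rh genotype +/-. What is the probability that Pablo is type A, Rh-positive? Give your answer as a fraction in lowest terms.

15/32

Pablo's father's ABO genotype from BO × AA: 1/2 AB, 1/2 AO.
Crossing each possibility with the mother AO and summing P(type A): 1/2·1/2 + 1/2·3/4 = 5/8.
Similarly for Rh via the father's Rh distribution: P(Rh+) = 3/4.
Independent loci: 5/8 × 3/4 = 15/32.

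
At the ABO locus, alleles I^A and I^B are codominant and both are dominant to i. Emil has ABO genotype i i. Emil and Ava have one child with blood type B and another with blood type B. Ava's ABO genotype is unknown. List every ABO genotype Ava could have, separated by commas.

For each candidate genotype of Ava, check whether crossing it with i i can produce every observed child phenotype.
  I^A I^A → possible child types {A} ✗
  I^A I^B → possible child types {A, B} ✓
  I^A i → possible child types {O, A} ✗
  I^B I^B → possible child types {B} ✓
  I^B i → possible child types {O, B} ✓
  i i → possible child types {O} ✗

I^A I^B, I^B I^B, I^B i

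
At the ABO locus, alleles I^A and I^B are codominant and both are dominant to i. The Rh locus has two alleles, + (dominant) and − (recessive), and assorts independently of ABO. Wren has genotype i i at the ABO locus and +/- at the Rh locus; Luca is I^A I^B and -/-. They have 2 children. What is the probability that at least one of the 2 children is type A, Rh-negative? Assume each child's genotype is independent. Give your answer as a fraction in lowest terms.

ABO cross i i × I^A I^B → 1/2 A, 1/2 B.
Rh cross +/- × -/- → 1/2 Rh+, 1/2 Rh-; so P(type A, Rh-negative) = 1/2 × 1/2 = 1/4 per child.
P(none) = (3/4)^2 = 9/16; P(at least one) = 1 − 9/16 = 7/16.

7/16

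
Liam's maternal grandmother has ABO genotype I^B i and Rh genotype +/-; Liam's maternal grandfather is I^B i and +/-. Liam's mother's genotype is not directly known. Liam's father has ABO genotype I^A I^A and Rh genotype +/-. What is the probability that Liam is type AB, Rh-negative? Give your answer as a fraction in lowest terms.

Liam's mother's ABO genotype from I^B i × I^B i: 1/4 I^B I^B, 1/2 I^B i, 1/4 i i.
Crossing each possibility with the father I^A I^A and summing P(type AB): 1/4·1 + 1/2·1/2 + 1/4·0 = 1/2.
Similarly for Rh via the mother's Rh distribution: P(Rh-) = 1/4.
Independent loci: 1/2 × 1/4 = 1/8.

1/8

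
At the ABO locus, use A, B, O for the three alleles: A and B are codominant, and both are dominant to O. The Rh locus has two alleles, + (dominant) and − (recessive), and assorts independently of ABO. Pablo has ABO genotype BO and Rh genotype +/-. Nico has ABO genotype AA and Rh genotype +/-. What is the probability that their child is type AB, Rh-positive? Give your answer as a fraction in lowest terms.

3/8

ABO cross BO × AA → offspring phenotypes: 1/2 A, 1/2 AB.
Rh cross +/- × +/- → 3/4 Rh+, 1/4 Rh-.
Independent loci: P(type AB, Rh-positive) = 1/2 × 3/4 = 3/8.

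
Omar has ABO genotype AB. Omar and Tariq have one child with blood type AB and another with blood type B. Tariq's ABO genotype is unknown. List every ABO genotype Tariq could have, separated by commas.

For each candidate genotype of Tariq, check whether crossing it with AB can produce every observed child phenotype.
  AA → possible child types {A, AB} ✗
  AB → possible child types {A, B, AB} ✓
  AO → possible child types {A, B, AB} ✓
  BB → possible child types {B, AB} ✓
  BO → possible child types {A, B, AB} ✓
  OO → possible child types {A, B} ✗

AB, AO, BB, BO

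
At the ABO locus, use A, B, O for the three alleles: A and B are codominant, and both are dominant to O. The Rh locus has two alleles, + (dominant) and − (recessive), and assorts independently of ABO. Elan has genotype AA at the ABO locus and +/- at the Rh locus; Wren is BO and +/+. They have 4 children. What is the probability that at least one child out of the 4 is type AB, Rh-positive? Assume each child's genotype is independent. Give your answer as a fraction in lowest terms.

15/16

ABO cross AA × BO → 1/2 A, 1/2 AB.
Rh cross +/- × +/+ → 1 Rh+; so P(type AB, Rh-positive) = 1/2 × 1 = 1/2 per child.
P(none) = (1/2)^4 = 1/16; P(at least one) = 1 − 1/16 = 15/16.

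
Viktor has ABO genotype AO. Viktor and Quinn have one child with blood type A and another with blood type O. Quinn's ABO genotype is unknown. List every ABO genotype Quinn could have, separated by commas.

For each candidate genotype of Quinn, check whether crossing it with AO can produce every observed child phenotype.
  AA → possible child types {A} ✗
  AB → possible child types {A, B, AB} ✗
  AO → possible child types {O, A} ✓
  BB → possible child types {B, AB} ✗
  BO → possible child types {O, A, B, AB} ✓
  OO → possible child types {O, A} ✓

AO, BO, OO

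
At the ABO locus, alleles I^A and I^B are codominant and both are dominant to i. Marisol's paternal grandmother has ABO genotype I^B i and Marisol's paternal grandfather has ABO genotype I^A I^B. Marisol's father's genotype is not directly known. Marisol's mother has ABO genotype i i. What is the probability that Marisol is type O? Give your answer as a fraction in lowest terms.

Marisol's father's ABO genotype from I^B i × I^A I^B: 1/4 I^A I^B, 1/4 I^A i, 1/4 I^B I^B, 1/4 I^B i.
Crossing each possibility with the mother i i and summing P(type O): 1/4·0 + 1/4·1/2 + 1/4·0 + 1/4·1/2 = 1/4.

1/4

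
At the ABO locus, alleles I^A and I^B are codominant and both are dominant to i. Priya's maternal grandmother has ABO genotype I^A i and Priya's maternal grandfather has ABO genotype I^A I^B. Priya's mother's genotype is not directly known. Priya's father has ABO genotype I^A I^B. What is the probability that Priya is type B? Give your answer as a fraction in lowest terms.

Priya's mother's ABO genotype from I^A i × I^A I^B: 1/4 I^A I^A, 1/4 I^A I^B, 1/4 I^A i, 1/4 I^B i.
Crossing each possibility with the father I^A I^B and summing P(type B): 1/4·0 + 1/4·1/4 + 1/4·1/4 + 1/4·1/2 = 1/4.

1/4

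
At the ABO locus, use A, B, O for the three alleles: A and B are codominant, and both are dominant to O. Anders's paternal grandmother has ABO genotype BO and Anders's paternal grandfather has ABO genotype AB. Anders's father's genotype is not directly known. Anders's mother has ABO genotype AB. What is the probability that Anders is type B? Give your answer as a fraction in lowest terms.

3/8

Anders's father's ABO genotype from BO × AB: 1/4 AB, 1/4 AO, 1/4 BB, 1/4 BO.
Crossing each possibility with the mother AB and summing P(type B): 1/4·1/4 + 1/4·1/4 + 1/4·1/2 + 1/4·1/2 = 3/8.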